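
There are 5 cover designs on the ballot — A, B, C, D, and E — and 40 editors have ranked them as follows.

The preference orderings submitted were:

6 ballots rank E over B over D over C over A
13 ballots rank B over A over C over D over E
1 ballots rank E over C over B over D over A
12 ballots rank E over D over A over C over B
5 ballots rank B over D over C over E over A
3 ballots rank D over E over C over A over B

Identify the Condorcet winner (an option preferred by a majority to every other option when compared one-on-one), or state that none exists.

There is no Condorcet winner

Head-to-head results (40 voters total):
A vs B: B wins 25–15.
A vs C: A wins 25–15.
A vs D: D wins 27–13.
A vs E: E wins 27–13.
B vs C: B wins 24–16.
B vs D: B wins 25–15.
B vs E: E wins 22–18.
C vs D: D wins 26–14.
C vs E: E wins 22–18.
D vs E: D wins 21–19.
No candidate beats all others: B beats D beats E beats B, a majority cycle.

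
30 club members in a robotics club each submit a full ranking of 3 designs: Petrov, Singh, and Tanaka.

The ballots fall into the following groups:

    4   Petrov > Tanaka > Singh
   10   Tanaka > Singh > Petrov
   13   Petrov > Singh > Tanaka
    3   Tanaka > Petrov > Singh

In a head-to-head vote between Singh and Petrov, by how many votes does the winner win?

10

Ballots ranking Singh above Petrov: 10.
Ballots ranking Petrov above Singh: 4+13+3 = 20.
Petrov wins 20–10, a margin of 10.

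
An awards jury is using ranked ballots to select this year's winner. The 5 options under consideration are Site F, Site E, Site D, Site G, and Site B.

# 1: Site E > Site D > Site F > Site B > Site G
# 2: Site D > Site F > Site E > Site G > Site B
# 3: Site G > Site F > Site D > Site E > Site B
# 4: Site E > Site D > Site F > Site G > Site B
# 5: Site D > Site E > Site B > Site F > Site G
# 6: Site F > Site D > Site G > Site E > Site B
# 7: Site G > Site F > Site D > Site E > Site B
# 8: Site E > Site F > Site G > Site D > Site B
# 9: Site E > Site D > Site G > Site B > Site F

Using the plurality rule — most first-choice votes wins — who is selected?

Site E

First-place vote totals:
  Site F: 1
  Site E: 4
  Site D: 2
  Site G: 2
  Site B: 0
Site E has the most first-place votes.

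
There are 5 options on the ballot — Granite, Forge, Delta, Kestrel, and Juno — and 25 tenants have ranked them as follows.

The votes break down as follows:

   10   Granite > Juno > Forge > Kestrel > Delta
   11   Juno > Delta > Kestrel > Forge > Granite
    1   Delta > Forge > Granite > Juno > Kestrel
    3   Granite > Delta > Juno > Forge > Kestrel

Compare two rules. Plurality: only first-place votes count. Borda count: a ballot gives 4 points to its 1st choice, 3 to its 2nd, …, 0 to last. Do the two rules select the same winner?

Plurality first-place counts: Granite 13, Forge 0, Delta 1, Kestrel 0, Juno 11 → Granite.
Borda totals: Granite 54, Forge 37, Delta 46, Kestrel 32, Juno 81 → Juno.
The two rules disagree: plurality picks Granite, Borda picks Juno.

No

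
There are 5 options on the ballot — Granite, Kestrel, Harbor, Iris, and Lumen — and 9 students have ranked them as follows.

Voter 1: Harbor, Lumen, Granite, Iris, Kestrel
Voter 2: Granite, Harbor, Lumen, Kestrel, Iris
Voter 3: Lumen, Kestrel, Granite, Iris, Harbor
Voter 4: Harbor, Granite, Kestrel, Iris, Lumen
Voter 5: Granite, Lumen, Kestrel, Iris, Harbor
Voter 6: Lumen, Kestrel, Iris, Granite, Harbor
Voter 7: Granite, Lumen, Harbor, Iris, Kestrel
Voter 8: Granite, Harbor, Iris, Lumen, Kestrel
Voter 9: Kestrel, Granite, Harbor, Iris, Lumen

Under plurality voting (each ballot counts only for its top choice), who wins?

Granite

First-place vote totals:
  Granite: 4
  Kestrel: 1
  Harbor: 2
  Iris: 0
  Lumen: 2
Granite has the most first-place votes.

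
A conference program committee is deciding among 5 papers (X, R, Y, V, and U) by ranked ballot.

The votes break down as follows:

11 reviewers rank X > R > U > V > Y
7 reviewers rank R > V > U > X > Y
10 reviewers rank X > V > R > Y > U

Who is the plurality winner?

First-place vote totals:
  X: 21
  R: 7
  Y: 0
  V: 0
  U: 0
X has the most first-place votes.

X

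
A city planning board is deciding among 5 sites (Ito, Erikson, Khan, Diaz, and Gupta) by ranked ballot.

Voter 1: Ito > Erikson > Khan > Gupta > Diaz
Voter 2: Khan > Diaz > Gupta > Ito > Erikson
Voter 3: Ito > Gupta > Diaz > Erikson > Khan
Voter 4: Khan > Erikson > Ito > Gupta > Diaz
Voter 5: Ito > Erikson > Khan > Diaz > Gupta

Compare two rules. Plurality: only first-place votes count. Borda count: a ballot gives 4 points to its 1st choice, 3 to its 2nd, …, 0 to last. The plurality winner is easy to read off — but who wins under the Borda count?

Ito

Plurality first-place counts: Ito 3, Erikson 0, Khan 2, Diaz 0, Gupta 0 → Ito.
Borda totals: Ito 15, Erikson 10, Khan 12, Diaz 6, Gupta 7 → Ito.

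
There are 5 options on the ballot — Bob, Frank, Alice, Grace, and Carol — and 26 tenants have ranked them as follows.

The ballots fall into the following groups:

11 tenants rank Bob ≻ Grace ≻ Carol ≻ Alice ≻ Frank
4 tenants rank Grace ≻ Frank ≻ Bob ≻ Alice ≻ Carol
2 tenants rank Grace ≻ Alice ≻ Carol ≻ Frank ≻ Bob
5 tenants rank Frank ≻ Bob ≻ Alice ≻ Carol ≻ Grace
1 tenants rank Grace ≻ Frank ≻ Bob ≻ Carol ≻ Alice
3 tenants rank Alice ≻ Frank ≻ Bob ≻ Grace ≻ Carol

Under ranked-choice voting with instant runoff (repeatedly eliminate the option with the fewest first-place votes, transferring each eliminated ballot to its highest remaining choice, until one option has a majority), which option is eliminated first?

Carol

Round 1: Bob 11, Grace 7, Frank 5, Alice 3, Carol 0. Carol has the fewest and is eliminated.
Round 2: Bob 11, Grace 7, Frank 5, Alice 3. Alice has the fewest and is eliminated.
Round 3: Bob 11, Frank 8, Grace 7. Grace has the fewest and is eliminated.
Round 4: Frank 15, Bob 11. Frank has a majority.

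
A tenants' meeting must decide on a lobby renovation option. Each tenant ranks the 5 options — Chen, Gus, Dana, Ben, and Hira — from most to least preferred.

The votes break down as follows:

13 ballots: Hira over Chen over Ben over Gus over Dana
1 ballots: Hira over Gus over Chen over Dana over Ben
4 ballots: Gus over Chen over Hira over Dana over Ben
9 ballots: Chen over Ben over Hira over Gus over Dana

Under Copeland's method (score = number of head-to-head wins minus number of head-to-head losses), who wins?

Hira

Pairwise results:
  Chen vs Gus: Chen wins 22–5.
  Chen vs Dana: Chen wins 27–0.
  Chen vs Ben: Chen wins 27–0.
  Chen vs Hira: Hira wins 14–13.
  Gus vs Dana: Gus wins 27–0.
  Gus vs Ben: Ben wins 22–5.
  Gus vs Hira: Hira wins 23–4.
  Dana vs Ben: Ben wins 22–5.
  Dana vs Hira: Hira wins 27–0.
  Ben vs Hira: Hira wins 18–9.
Copeland scores (wins − losses):
  Chen: 3 − 1 = 2
  Gus: 1 − 3 = -2
  Dana: 0 − 4 = -4
  Ben: 2 − 2 = 0
  Hira: 4 − 0 = 4
Hira has the best Copeland score.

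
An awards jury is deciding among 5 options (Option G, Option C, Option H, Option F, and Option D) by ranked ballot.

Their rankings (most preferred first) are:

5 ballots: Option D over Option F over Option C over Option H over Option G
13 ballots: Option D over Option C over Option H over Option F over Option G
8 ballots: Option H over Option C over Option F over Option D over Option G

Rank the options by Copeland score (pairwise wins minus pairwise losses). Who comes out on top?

Pairwise results:
  Option G vs Option C: Option C wins 26–0.
  Option G vs Option H: Option H wins 26–0.
  Option G vs Option F: Option F wins 26–0.
  Option G vs Option D: Option D wins 26–0.
  Option C vs Option H: Option C wins 18–8.
  Option C vs Option F: Option C wins 21–5.
  Option C vs Option D: Option D wins 18–8.
  Option H vs Option F: Option H wins 21–5.
  Option H vs Option D: Option D wins 18–8.
  Option F vs Option D: Option D wins 18–8.
Copeland scores (wins − losses):
  Option G: 0 − 4 = -4
  Option C: 3 − 1 = 2
  Option H: 2 − 2 = 0
  Option F: 1 − 3 = -2
  Option D: 4 − 0 = 4
Option D has the best Copeland score.

Option D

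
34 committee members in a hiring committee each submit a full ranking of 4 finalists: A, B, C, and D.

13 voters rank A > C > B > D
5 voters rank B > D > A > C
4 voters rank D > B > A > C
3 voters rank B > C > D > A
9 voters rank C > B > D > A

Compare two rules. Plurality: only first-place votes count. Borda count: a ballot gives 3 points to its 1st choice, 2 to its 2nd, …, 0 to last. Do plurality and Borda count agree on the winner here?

No

Plurality first-place counts: A 13, B 8, C 9, D 4 → A.
Borda totals: A 48, B 63, C 59, D 34 → B.
The two rules disagree: plurality picks A, Borda picks B.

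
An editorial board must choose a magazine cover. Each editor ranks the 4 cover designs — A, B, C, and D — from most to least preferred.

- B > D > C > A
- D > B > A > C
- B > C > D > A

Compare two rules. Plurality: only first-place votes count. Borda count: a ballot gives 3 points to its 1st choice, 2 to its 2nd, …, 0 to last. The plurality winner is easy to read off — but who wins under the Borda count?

Plurality first-place counts: A 0, B 2, C 0, D 1 → B.
Borda totals: A 1, B 8, C 3, D 6 → B.

B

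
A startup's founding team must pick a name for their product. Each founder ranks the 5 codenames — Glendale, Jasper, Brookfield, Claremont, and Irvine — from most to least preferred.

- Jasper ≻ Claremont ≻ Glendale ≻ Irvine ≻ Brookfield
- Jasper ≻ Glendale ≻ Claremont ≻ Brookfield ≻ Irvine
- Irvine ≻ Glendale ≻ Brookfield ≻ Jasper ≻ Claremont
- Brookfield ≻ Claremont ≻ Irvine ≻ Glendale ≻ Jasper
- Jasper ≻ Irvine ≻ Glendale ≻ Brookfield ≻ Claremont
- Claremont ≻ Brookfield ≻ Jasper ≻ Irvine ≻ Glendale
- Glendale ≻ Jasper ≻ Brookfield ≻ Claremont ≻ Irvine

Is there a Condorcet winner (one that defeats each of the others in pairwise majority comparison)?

Head-to-head results (7 voters total):
Glendale vs Jasper: Jasper wins 4–3.
Glendale vs Brookfield: Glendale wins 5–2.
Glendale vs Claremont: Glendale wins 4–3.
Glendale vs Irvine: Irvine wins 4–3.
Jasper vs Brookfield: Jasper wins 4–3.
Jasper vs Claremont: Jasper wins 5–2.
Jasper vs Irvine: Jasper wins 5–2.
Brookfield vs Claremont: Brookfield wins 4–3.
Brookfield vs Irvine: Brookfield wins 4–3.
Claremont vs Irvine: Claremont wins 5–2.
Jasper beats each rival — Glendale (4–3), Brookfield (4–3), Claremont (5–2), Irvine (5–2) — so Jasper is the Condorcet winner.

Yes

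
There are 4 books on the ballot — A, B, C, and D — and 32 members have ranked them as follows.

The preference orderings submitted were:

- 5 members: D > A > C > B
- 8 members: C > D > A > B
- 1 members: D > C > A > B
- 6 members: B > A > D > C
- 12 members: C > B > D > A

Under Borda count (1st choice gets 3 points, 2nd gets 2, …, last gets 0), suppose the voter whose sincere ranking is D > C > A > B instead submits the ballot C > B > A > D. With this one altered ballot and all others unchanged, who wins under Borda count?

Borda totals with the altered ballot: A 31, B 44, C 68, D 49.
The winner is unchanged: still C.

C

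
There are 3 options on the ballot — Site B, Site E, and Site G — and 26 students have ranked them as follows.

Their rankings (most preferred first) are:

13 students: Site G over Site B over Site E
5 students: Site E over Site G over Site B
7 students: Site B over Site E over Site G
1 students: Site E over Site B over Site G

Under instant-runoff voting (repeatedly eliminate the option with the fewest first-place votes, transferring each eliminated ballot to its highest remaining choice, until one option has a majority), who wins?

Round 1: Site G 13, Site B 7, Site E 6. Site E has the fewest and is eliminated.
Round 2: Site G 18, Site B 8. Site G has a majority.

Site G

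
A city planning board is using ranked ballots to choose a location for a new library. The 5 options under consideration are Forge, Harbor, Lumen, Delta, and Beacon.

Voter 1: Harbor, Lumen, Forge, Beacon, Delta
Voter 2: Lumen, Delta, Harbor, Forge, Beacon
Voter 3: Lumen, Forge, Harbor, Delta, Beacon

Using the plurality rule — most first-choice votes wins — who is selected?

Lumen

First-place vote totals:
  Forge: 0
  Harbor: 1
  Lumen: 2
  Delta: 0
  Beacon: 0
Lumen has the most first-place votes.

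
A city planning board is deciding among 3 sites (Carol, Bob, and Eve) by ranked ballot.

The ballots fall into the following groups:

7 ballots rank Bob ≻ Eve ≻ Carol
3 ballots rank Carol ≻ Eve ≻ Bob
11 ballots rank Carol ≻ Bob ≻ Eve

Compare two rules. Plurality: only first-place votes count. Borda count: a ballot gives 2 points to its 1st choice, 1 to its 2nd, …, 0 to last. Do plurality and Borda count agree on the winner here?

Plurality first-place counts: Carol 14, Bob 7, Eve 0 → Carol.
Borda totals: Carol 28, Bob 25, Eve 10 → Carol.
The two rules agree on Carol.

Yes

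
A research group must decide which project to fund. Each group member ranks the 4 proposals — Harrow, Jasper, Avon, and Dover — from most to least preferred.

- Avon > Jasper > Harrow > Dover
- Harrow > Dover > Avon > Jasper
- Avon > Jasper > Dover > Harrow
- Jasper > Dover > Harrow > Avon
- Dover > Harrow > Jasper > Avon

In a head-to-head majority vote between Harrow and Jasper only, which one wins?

Ballots ranking Harrow above Jasper: 2.
Ballots ranking Jasper above Harrow: 3.
Jasper wins the head-to-head, 3–2.

Jasper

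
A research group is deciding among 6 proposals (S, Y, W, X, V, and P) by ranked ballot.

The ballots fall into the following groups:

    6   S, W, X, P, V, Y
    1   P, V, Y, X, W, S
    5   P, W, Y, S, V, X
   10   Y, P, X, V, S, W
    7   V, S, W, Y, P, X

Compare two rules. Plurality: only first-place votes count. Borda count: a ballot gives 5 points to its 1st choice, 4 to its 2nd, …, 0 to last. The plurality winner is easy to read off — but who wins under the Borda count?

P

Plurality first-place counts: S 6, Y 10, W 0, X 0, V 7, P 6 → Y.
Borda totals: S 78, Y 82, W 66, X 50, V 70, P 89 → P.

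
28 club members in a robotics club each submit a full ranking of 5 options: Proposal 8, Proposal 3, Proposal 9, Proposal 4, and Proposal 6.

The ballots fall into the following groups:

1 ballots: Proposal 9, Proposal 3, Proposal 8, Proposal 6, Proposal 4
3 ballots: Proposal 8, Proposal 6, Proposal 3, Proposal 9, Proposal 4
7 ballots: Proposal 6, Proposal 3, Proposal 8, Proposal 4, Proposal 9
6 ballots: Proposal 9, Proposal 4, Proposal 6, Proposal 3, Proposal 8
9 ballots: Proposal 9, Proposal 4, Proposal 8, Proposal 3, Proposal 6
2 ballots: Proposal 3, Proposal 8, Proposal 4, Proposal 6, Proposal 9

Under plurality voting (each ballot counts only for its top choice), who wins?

First-place vote totals:
  Proposal 8: 3
  Proposal 3: 2
  Proposal 9: 16
  Proposal 4: 0
  Proposal 6: 7
Proposal 9 has the most first-place votes.

Proposal 9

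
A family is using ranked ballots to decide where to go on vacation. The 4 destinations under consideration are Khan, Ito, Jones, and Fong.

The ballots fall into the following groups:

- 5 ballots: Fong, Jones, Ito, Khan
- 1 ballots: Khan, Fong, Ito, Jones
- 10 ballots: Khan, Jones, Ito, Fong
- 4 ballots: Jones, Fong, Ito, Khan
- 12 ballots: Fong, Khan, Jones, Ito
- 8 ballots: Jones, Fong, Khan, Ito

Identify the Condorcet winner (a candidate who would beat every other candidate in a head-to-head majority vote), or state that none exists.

Head-to-head results (40 voters total):
Khan vs Ito: Khan wins 31–9.
Khan vs Jones: Khan wins 23–17.
Khan vs Fong: Fong wins 29–11.
Ito vs Jones: Jones wins 39–1.
Ito vs Fong: Fong wins 30–10.
Jones vs Fong: Jones wins 22–18.
No candidate beats all others: Khan beats Jones beats Fong beats Khan, a majority cycle.

None — there is no Condorcet winner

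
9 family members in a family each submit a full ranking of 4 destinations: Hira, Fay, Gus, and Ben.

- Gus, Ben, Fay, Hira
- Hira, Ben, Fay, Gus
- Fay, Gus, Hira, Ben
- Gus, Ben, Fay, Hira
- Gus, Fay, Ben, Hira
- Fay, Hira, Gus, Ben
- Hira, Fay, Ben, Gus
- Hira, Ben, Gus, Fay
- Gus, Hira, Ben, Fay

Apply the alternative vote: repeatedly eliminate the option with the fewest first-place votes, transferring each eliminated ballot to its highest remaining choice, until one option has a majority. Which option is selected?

Gus

Round 1: Gus 4, Hira 3, Fay 2, Ben 0. Ben has the fewest and is eliminated.
Round 2: Gus 4, Hira 3, Fay 2. Fay has the fewest and is eliminated.
Round 3: Gus 5, Hira 4. Gus has a majority.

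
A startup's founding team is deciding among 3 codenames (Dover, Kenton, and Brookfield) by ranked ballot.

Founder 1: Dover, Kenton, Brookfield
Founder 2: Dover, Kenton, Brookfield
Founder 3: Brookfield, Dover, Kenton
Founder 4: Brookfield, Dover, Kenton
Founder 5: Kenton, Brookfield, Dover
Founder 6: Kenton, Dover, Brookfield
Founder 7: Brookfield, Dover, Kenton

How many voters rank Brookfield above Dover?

4

Ballots ranking Brookfield above Dover: 4.
Ballots ranking Dover above Brookfield: 3.
So 4 of 7 voters prefer Brookfield to Dover.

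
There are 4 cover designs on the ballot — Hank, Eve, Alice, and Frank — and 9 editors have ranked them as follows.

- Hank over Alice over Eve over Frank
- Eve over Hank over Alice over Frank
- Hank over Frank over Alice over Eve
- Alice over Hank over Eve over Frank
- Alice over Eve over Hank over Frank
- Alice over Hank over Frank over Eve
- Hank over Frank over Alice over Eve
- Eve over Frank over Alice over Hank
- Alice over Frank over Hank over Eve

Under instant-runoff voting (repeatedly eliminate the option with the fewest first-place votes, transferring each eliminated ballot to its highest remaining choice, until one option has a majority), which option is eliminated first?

Frank

Round 1: Alice 4, Hank 3, Eve 2, Frank 0. Frank has the fewest and is eliminated.
Round 2: Alice 4, Hank 3, Eve 2. Eve has the fewest and is eliminated.
Round 3: Alice 5, Hank 4. Alice has a majority.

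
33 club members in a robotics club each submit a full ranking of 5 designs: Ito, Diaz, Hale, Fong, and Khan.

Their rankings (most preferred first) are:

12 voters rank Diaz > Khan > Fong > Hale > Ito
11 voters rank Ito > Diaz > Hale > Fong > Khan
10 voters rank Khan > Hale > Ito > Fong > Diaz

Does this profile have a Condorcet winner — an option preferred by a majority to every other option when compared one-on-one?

Head-to-head results (33 voters total):
Ito vs Diaz: Ito wins 21–12.
Ito vs Hale: Hale wins 22–11.
Ito vs Fong: Ito wins 21–12.
Ito vs Khan: Khan wins 22–11.
Diaz vs Hale: Diaz wins 23–10.
Diaz vs Fong: Diaz wins 23–10.
Diaz vs Khan: Diaz wins 23–10.
Hale vs Fong: Hale wins 21–12.
Hale vs Khan: Khan wins 22–11.
Fong vs Khan: Khan wins 22–11.
No candidate beats all others: Ito beats Diaz beats Hale beats Ito, a majority cycle.

No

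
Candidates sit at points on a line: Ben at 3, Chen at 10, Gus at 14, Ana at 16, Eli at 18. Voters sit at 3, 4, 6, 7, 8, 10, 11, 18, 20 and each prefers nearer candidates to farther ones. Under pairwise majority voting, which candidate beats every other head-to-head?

Chen

With single-peaked preferences on a line, the Condorcet winner is the candidate closest to the median voter.
The median voter (position 8) is closest to Chen at 10.
Check: Chen vs Gus — voters closer to Chen: 7 of 9.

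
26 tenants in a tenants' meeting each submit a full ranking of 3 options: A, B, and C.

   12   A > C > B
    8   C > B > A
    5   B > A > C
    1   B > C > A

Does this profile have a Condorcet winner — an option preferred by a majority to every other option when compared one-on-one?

No

Head-to-head results (26 voters total):
A vs B: B wins 14–12.
A vs C: A wins 17–9.
B vs C: C wins 20–6.
No candidate beats all others: A beats C beats B beats A, a majority cycle.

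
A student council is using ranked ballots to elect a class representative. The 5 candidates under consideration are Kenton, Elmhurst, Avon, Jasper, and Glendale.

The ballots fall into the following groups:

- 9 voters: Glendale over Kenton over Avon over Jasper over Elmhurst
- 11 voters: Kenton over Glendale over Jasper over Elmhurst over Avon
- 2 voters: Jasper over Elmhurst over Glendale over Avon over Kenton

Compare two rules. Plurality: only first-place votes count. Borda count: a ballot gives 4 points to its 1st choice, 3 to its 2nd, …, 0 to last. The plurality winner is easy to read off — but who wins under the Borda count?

Glendale

Plurality first-place counts: Kenton 11, Elmhurst 0, Avon 0, Jasper 2, Glendale 9 → Kenton.
Borda totals: Kenton 71, Elmhurst 17, Avon 20, Jasper 39, Glendale 73 → Glendale.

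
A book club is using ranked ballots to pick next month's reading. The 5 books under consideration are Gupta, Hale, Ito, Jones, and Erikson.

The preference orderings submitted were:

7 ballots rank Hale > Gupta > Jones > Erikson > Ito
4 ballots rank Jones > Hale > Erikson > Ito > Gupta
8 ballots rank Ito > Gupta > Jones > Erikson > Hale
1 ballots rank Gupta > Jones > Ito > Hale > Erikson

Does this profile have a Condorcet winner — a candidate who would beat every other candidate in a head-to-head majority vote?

No

Head-to-head results (20 voters total):
Gupta vs Hale: Hale wins 11–9.
Gupta vs Ito: Ito wins 12–8.
Gupta vs Jones: Gupta wins 16–4.
Gupta vs Erikson: Gupta wins 16–4.
Hale vs Ito: Hale wins 11–9.
Hale vs Jones: Jones wins 13–7.
Hale vs Erikson: Hale wins 12–8.
Ito vs Jones: Jones wins 12–8.
Ito vs Erikson: Erikson wins 11–9.
Jones vs Erikson: Jones wins 20–0.
No candidate beats all others: Gupta beats Jones beats Hale beats Gupta, a majority cycle.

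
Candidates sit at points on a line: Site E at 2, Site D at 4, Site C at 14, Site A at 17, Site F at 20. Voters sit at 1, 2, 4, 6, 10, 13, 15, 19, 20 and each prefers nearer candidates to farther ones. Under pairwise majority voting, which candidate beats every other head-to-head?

With single-peaked preferences on a line, the Condorcet winner is the candidate closest to the median voter.
The median voter (position 10) is closest to Site C at 14.
Check: Site C vs Site D — voters closer to Site C: 5 of 9.

Site C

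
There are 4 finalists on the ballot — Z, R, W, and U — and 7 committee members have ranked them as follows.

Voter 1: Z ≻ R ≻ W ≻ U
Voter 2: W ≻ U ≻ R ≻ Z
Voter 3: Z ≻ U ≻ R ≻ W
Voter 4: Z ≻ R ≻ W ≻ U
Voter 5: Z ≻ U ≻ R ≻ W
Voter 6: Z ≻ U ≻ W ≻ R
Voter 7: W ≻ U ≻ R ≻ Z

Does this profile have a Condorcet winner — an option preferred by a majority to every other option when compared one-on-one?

Head-to-head results (7 voters total):
Z vs R: Z wins 5–2.
Z vs W: Z wins 5–2.
Z vs U: Z wins 5–2.
R vs W: R wins 4–3.
R vs U: U wins 5–2.
W vs U: W wins 4–3.
Z beats each rival — R (5–2), W (5–2), U (5–2) — so Z is the Condorcet winner.

Yes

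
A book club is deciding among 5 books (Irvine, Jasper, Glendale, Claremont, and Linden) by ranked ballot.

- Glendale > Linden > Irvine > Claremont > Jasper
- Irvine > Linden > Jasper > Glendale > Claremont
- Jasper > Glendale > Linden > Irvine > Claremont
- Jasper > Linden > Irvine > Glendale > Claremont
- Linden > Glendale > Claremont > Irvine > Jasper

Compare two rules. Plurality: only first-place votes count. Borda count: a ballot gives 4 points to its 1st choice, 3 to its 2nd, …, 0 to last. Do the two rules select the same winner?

Plurality first-place counts: Irvine 1, Jasper 2, Glendale 1, Claremont 0, Linden 1 → Jasper.
Borda totals: Irvine 10, Jasper 10, Glendale 12, Claremont 3, Linden 15 → Linden.
The two rules disagree: plurality picks Jasper, Borda picks Linden.

No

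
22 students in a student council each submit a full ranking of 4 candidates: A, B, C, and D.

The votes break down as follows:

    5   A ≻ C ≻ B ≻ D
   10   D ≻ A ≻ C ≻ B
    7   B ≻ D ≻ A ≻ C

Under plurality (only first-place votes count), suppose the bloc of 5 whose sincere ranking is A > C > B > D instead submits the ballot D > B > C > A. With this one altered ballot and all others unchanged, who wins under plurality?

D

First-place totals with the altered ballot: A 0, B 7, C 0, D 15.
The winner is unchanged: still D.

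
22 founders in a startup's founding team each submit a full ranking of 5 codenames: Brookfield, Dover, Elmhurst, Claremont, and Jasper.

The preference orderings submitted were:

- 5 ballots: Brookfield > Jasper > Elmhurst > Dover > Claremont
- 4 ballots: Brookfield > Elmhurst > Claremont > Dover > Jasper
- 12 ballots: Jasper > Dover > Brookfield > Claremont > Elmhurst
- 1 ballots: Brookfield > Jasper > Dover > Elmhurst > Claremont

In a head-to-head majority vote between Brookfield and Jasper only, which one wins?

Jasper

Ballots ranking Brookfield above Jasper: 5+4+1 = 10.
Ballots ranking Jasper above Brookfield: 12.
Jasper wins the head-to-head, 12–10.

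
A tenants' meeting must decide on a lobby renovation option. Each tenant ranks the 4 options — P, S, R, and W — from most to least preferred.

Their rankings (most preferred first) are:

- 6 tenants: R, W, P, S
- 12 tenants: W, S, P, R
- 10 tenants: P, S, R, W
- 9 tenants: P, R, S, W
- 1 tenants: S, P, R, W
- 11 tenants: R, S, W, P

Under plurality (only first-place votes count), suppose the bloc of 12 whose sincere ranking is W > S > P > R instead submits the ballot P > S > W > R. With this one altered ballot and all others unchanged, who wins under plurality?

First-place totals with the altered ballot: P 31, S 1, R 17, W 0.
The winner is unchanged: still P.

P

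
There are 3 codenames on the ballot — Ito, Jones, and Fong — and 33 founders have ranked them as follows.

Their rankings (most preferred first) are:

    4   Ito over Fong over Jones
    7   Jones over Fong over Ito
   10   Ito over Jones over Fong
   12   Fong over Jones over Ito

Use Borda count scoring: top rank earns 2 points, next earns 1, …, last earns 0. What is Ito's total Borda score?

Borda scores:
  Ito: 4·2 + 7·0 + 10·2 + 12·0 = 28
  Jones: 4·0 + 7·2 + 10·1 + 12·1 = 36
  Fong: 4·1 + 7·1 + 10·0 + 12·2 = 35

28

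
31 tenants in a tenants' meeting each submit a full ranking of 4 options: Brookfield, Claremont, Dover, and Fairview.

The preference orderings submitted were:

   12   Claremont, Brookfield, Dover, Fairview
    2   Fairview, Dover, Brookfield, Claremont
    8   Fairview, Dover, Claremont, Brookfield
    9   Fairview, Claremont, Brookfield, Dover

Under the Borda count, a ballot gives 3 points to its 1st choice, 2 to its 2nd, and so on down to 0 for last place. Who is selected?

Borda scores:
  Brookfield: 12·2 + 2·1 + 8·0 + 9·1 = 35
  Claremont: 12·3 + 2·0 + 8·1 + 9·2 = 62
  Dover: 12·1 + 2·2 + 8·2 + 9·0 = 32
  Fairview: 12·0 + 2·3 + 8·3 + 9·3 = 57
Claremont has the highest total.

Claremont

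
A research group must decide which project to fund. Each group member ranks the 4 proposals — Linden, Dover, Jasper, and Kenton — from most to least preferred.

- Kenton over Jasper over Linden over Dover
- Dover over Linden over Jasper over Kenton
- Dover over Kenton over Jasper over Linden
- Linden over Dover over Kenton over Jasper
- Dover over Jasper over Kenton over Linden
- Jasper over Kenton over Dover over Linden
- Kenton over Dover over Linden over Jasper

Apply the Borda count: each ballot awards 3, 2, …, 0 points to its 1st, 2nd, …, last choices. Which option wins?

Dover

Borda scores:
  Linden: 1 + 2 + 0 + 3 + 0 + 0 + 1 = 7
  Dover: 0 + 3 + 3 + 2 + 3 + 1 + 2 = 14
  Jasper: 2 + 1 + 1 + 0 + 2 + 3 + 0 = 9
  Kenton: 3 + 0 + 2 + 1 + 1 + 2 + 3 = 12
Dover has the highest total.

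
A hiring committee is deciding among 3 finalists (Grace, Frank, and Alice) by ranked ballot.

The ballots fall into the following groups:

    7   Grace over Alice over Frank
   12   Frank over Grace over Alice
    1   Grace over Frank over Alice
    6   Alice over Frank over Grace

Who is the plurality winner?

First-place vote totals:
  Grace: 8
  Frank: 12
  Alice: 6
Frank has the most first-place votes.

Frank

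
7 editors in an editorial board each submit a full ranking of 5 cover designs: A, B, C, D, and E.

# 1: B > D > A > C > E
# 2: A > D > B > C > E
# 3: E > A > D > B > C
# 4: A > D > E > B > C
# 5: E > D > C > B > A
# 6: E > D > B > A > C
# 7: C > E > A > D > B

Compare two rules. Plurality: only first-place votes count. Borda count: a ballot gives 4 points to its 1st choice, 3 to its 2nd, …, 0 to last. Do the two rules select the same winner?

No

Plurality first-place counts: A 2, B 1, C 1, D 0, E 3 → E.
Borda totals: A 16, B 11, C 8, D 18, E 17 → D.
The two rules disagree: plurality picks E, Borda picks D.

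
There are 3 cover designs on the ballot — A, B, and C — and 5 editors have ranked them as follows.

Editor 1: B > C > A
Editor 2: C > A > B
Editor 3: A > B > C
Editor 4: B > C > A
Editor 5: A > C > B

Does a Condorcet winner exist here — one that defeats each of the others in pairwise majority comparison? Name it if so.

Head-to-head results (5 voters total):
A vs B: A wins 3–2.
A vs C: C wins 3–2.
B vs C: B wins 3–2.
No candidate beats all others: A beats B beats C beats A, a majority cycle.

None — there is no Condorcet winner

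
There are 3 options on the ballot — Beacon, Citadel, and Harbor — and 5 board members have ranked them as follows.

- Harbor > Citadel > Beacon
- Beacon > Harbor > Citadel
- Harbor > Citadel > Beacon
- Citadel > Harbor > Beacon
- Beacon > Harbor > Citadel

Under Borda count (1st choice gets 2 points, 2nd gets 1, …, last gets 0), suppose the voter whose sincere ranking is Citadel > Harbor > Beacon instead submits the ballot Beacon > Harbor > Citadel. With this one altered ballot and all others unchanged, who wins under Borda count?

Borda totals with the altered ballot: Beacon 6, Citadel 2, Harbor 7.
The winner is unchanged: still Harbor.

Harbor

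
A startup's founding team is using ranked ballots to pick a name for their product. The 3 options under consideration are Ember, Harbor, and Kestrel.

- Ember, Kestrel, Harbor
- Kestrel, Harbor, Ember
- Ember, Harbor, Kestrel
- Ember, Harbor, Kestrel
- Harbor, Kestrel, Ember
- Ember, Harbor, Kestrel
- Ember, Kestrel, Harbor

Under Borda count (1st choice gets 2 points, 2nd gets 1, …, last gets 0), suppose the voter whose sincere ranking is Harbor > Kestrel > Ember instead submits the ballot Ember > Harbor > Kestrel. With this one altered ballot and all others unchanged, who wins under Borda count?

Borda totals with the altered ballot: Ember 12, Harbor 5, Kestrel 4.
The winner is unchanged: still Ember.

Ember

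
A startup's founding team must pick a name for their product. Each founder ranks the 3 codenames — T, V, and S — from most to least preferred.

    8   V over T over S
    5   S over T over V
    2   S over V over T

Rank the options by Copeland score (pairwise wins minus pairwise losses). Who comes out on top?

Pairwise results:
  T vs V: V wins 10–5.
  T vs S: T wins 8–7.
  V vs S: V wins 8–7.
Copeland scores (wins − losses):
  T: 1 − 1 = 0
  V: 2 − 0 = 2
  S: 0 − 2 = -2
V has the best Copeland score.

V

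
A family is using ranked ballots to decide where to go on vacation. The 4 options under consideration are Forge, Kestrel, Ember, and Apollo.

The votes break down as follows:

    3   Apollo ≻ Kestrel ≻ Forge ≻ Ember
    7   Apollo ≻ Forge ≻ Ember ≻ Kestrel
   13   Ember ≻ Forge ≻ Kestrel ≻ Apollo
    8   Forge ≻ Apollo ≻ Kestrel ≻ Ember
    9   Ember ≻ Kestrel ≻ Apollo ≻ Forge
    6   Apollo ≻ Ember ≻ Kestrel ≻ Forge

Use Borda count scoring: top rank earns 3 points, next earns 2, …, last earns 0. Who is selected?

Ember

Borda scores:
  Forge: 3·1 + 7·2 + 13·2 + 8·3 + 9·0 + 6·0 = 67
  Kestrel: 3·2 + 7·0 + 13·1 + 8·1 + 9·2 + 6·1 = 51
  Ember: 3·0 + 7·1 + 13·3 + 8·0 + 9·3 + 6·2 = 85
  Apollo: 3·3 + 7·3 + 13·0 + 8·2 + 9·1 + 6·3 = 73
Ember has the highest total.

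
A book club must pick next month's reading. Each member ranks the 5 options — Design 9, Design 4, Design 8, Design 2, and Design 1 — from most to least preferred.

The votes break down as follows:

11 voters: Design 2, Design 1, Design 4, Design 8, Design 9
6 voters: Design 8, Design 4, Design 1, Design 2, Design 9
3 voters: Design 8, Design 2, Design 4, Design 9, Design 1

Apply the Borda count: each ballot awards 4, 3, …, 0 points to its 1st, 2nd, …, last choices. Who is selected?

Borda scores:
  Design 9: 11·0 + 6·0 + 3·1 = 3
  Design 4: 11·2 + 6·3 + 3·2 = 46
  Design 8: 11·1 + 6·4 + 3·4 = 47
  Design 2: 11·4 + 6·1 + 3·3 = 59
  Design 1: 11·3 + 6·2 + 3·0 = 45
Design 2 has the highest total.

Design 2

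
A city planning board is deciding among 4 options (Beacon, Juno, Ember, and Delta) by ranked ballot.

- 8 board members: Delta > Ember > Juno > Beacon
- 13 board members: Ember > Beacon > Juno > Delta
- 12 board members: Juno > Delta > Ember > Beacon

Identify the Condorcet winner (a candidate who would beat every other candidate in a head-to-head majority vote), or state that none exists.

Head-to-head results (33 voters total):
Beacon vs Juno: Juno wins 20–13.
Beacon vs Ember: Ember wins 33–0.
Beacon vs Delta: Delta wins 20–13.
Juno vs Ember: Ember wins 21–12.
Juno vs Delta: Juno wins 25–8.
Ember vs Delta: Delta wins 20–13.
No candidate beats all others: Juno beats Delta beats Ember beats Juno, a majority cycle.

There is no Condorcet winner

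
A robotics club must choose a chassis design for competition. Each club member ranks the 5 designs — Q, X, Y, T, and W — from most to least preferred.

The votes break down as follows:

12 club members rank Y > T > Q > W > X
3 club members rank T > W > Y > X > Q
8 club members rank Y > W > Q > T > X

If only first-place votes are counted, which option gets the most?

Y

First-place vote totals:
  Q: 0
  X: 0
  Y: 20
  T: 3
  W: 0
Y has the most first-place votes.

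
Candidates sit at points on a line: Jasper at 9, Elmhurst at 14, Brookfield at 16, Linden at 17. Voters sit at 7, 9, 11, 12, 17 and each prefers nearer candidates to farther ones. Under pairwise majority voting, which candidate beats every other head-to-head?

Jasper

With single-peaked preferences on a line, the Condorcet winner is the candidate closest to the median voter.
The median voter (position 11) is closest to Jasper at 9.
Check: Jasper vs Linden — voters closer to Jasper: 4 of 5.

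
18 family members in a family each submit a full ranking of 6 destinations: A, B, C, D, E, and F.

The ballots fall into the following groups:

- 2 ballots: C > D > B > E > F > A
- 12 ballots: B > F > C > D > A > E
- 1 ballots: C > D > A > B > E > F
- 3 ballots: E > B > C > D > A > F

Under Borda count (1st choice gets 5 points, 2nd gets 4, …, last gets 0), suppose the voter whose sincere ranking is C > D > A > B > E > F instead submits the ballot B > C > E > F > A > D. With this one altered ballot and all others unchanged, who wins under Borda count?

B

Borda totals with the altered ballot: A 16, B 83, C 59, D 38, E 22, F 52.
The winner is unchanged: still B.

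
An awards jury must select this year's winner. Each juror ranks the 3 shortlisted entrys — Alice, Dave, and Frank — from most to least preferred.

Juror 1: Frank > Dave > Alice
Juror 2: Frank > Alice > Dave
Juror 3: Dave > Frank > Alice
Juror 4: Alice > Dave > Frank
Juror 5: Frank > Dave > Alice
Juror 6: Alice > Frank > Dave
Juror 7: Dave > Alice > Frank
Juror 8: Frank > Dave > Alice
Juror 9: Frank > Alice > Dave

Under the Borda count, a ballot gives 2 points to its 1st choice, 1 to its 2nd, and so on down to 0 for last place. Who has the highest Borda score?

Frank

Borda scores:
  Alice: 0 + 1 + 0 + 2 + 0 + 2 + 1 + 0 + 1 = 7
  Dave: 1 + 0 + 2 + 1 + 1 + 0 + 2 + 1 + 0 = 8
  Frank: 2 + 2 + 1 + 0 + 2 + 1 + 0 + 2 + 2 = 12
Frank has the highest total.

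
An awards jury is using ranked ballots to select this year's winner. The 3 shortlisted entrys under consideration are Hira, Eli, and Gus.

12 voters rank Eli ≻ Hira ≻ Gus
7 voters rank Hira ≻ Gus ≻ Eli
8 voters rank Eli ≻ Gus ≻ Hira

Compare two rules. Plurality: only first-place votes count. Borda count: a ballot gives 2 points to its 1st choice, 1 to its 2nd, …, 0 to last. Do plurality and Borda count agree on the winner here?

Yes

Plurality first-place counts: Hira 7, Eli 20, Gus 0 → Eli.
Borda totals: Hira 26, Eli 40, Gus 15 → Eli.
The two rules agree on Eli.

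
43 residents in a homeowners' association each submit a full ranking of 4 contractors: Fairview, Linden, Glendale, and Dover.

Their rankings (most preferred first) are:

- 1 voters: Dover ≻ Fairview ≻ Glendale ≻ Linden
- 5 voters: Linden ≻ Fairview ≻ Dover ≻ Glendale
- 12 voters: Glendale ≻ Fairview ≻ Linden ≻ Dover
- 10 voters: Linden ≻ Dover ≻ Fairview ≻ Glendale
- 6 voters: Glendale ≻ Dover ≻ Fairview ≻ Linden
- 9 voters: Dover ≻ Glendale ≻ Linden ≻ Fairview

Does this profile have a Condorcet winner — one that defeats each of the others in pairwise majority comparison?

Head-to-head results (43 voters total):
Fairview vs Linden: Linden wins 24–19.
Fairview vs Glendale: Glendale wins 27–16.
Fairview vs Dover: Dover wins 26–17.
Linden vs Glendale: Glendale wins 28–15.
Linden vs Dover: Linden wins 27–16.
Glendale vs Dover: Dover wins 25–18.
No candidate beats all others: Linden beats Dover beats Glendale beats Linden, a majority cycle.

No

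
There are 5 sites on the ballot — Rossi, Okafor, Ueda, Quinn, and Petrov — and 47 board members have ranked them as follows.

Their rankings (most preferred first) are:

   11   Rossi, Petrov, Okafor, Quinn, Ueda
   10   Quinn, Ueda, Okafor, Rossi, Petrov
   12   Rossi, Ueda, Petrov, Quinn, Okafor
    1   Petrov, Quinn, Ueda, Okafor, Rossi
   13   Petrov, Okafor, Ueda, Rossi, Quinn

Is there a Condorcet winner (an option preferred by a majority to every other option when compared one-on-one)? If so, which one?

Head-to-head results (47 voters total):
Rossi vs Okafor: Okafor wins 24–23.
Rossi vs Ueda: Ueda wins 24–23.
Rossi vs Quinn: Rossi wins 36–11.
Rossi vs Petrov: Rossi wins 33–14.
Okafor vs Ueda: Okafor wins 24–23.
Okafor vs Quinn: Okafor wins 24–23.
Okafor vs Petrov: Petrov wins 37–10.
Ueda vs Quinn: Ueda wins 25–22.
Ueda vs Petrov: Petrov wins 25–22.
Quinn vs Petrov: Petrov wins 37–10.
No candidate beats all others: Rossi beats Petrov beats Okafor beats Rossi, a majority cycle.

None — there is no Condorcet winner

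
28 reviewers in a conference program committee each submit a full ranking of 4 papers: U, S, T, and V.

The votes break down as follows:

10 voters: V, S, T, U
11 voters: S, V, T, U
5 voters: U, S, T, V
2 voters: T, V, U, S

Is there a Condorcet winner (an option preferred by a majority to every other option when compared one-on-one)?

Head-to-head results (28 voters total):
U vs S: S wins 21–7.
U vs T: T wins 23–5.
U vs V: V wins 23–5.
S vs T: S wins 26–2.
S vs V: S wins 16–12.
T vs V: V wins 21–7.
S beats each rival — U (21–7), T (26–2), V (16–12) — so S is the Condorcet winner.

Yes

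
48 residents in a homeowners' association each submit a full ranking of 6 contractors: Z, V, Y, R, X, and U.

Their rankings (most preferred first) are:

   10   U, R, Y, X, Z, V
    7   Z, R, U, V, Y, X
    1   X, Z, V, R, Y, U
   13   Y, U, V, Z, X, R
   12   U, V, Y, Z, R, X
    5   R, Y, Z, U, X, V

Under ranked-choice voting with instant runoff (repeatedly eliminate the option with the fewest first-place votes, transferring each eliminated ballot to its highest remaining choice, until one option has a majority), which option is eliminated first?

Round 1: U 22, Y 13, Z 7, R 5, X 1, V 0. V has the fewest and is eliminated.
Round 2: U 22, Y 13, Z 7, R 5, X 1. X has the fewest and is eliminated.
Round 3: U 22, Y 13, Z 8, R 5. R has the fewest and is eliminated.
Round 4: U 22, Y 18, Z 8. Z has the fewest and is eliminated.
Round 5: U 29, Y 19. U has a majority.

V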